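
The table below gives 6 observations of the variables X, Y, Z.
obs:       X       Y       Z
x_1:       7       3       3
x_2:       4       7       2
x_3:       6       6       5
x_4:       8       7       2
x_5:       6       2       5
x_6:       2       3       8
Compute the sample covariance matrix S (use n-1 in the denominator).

Step 1 — column means:
  mean(X) = (7 + 4 + 6 + 8 + 6 + 2) / 6 = 33/6 = 5.5
  mean(Y) = (3 + 7 + 6 + 7 + 2 + 3) / 6 = 28/6 = 4.6667
  mean(Z) = (3 + 2 + 5 + 2 + 5 + 8) / 6 = 25/6 = 4.1667

Step 2 — sample covariance S[i,j] = (1/(n-1)) · Σ_k (x_{k,i} - mean_i) · (x_{k,j} - mean_j), with n-1 = 5.
  S[X,X] = ((1.5)·(1.5) + (-1.5)·(-1.5) + (0.5)·(0.5) + (2.5)·(2.5) + (0.5)·(0.5) + (-3.5)·(-3.5)) / 5 = 23.5/5 = 4.7
  S[X,Y] = ((1.5)·(-1.6667) + (-1.5)·(2.3333) + (0.5)·(1.3333) + (2.5)·(2.3333) + (0.5)·(-2.6667) + (-3.5)·(-1.6667)) / 5 = 5/5 = 1
  S[X,Z] = ((1.5)·(-1.1667) + (-1.5)·(-2.1667) + (0.5)·(0.8333) + (2.5)·(-2.1667) + (0.5)·(0.8333) + (-3.5)·(3.8333)) / 5 = -16.5/5 = -3.3
  S[Y,Y] = ((-1.6667)·(-1.6667) + (2.3333)·(2.3333) + (1.3333)·(1.3333) + (2.3333)·(2.3333) + (-2.6667)·(-2.6667) + (-1.6667)·(-1.6667)) / 5 = 25.3333/5 = 5.0667
  S[Y,Z] = ((-1.6667)·(-1.1667) + (2.3333)·(-2.1667) + (1.3333)·(0.8333) + (2.3333)·(-2.1667) + (-2.6667)·(0.8333) + (-1.6667)·(3.8333)) / 5 = -15.6667/5 = -3.1333
  S[Z,Z] = ((-1.1667)·(-1.1667) + (-2.1667)·(-2.1667) + (0.8333)·(0.8333) + (-2.1667)·(-2.1667) + (0.8333)·(0.8333) + (3.8333)·(3.8333)) / 5 = 26.8333/5 = 5.3667

S is symmetric (S[j,i] = S[i,j]). Assembling:

S = [[4.7, 1, -3.3],
 [1, 5.0667, -3.1333],
 [-3.3, -3.1333, 5.3667]]


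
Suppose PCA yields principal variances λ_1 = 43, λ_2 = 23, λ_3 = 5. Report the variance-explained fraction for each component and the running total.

Step 1 — total variance = trace(Sigma) = Σ λ_i = 43 + 23 + 5 = 71.

Step 2 — fraction explained by component i = λ_i / Σ λ:
  PC1: 43/71 = 0.6056
  PC2: 23/71 = 0.3239
  PC3: 5/71 = 0.0704

Step 3 — cumulative fraction after k components = (λ_1 + ... + λ_k) / Σ λ:
  k = 1: 43/71 = 0.6056
  k = 2: (43 + 23)/71 = 66/71 = 0.9296
  k = 3: (43 + 23 + 5)/71 = 71/71 = 1

Summary (fraction, with percent):

explained: PC1 0.6056 (60.56%), PC2 0.3239 (32.39%), PC3 0.0704 (7.04%);  cumulative: 0.6056, 0.9296, 1


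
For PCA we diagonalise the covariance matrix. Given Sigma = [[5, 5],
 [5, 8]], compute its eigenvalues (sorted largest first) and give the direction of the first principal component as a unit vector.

Step 1 — characteristic polynomial of 2×2 Sigma:
  det(Sigma - λI) = λ² - trace · λ + det = 0.
  trace = 5 + 8 = 13, det = 5·8 - (5)² = 15.
Step 2 — discriminant:
  Δ = trace² - 4·det = 169 - 60 = 109.
Step 3 — eigenvalues:
  λ = (trace ± √Δ)/2 = (13 ± 10.4403)/2,
  λ_1 = 11.7202,  λ_2 = 1.2798.

Step 4 — unit eigenvector for λ_1: solve (Sigma - λ_1 I)v = 0. First row:
  (5 - 11.7202)·v_x + (5)·v_y = 0, i.e. (-6.7202)·v_x + (5)·v_y = 0,
  so v ∝ (b, λ_1 - a) = (5, 6.7202) = u.
  ||u|| = √((5)² + (6.7202)²) = √(70.1605) ≈ 8.3762,
  v_1 = u/||u|| ≈ (0.5969, 0.8023) (||v_1|| = 1).

λ_1 = 11.7202,  λ_2 = 1.2798;  v_1 ≈ (0.5969, 0.8023)


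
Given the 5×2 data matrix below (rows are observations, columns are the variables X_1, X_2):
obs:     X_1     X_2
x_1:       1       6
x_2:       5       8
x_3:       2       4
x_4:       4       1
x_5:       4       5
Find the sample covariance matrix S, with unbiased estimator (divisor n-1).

Step 1 — column means:
  mean(X_1) = (1 + 5 + 2 + 4 + 4) / 5 = 16/5 = 3.2
  mean(X_2) = (6 + 8 + 4 + 1 + 5) / 5 = 24/5 = 4.8

Step 2 — sample covariance S[i,j] = (1/(n-1)) · Σ_k (x_{k,i} - mean_i) · (x_{k,j} - mean_j), with n-1 = 4.
  S[X_1,X_1] = ((-2.2)·(-2.2) + (1.8)·(1.8) + (-1.2)·(-1.2) + (0.8)·(0.8) + (0.8)·(0.8)) / 4 = 10.8/4 = 2.7
  S[X_1,X_2] = ((-2.2)·(1.2) + (1.8)·(3.2) + (-1.2)·(-0.8) + (0.8)·(-3.8) + (0.8)·(0.2)) / 4 = 1.2/4 = 0.3
  S[X_2,X_2] = ((1.2)·(1.2) + (3.2)·(3.2) + (-0.8)·(-0.8) + (-3.8)·(-3.8) + (0.2)·(0.2)) / 4 = 26.8/4 = 6.7

S is symmetric (S[j,i] = S[i,j]). Assembling:

S = [[2.7, 0.3],
 [0.3, 6.7]]


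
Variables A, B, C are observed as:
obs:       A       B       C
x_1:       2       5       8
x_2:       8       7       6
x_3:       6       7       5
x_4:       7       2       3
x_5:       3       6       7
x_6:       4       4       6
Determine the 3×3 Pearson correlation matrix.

Step 1 — column means:
  mean(A) = (2 + 8 + 6 + 7 + 3 + 4) / 6 = 30/6 = 5
  mean(B) = (5 + 7 + 7 + 2 + 6 + 4) / 6 = 31/6 = 5.1667
  mean(C) = (8 + 6 + 5 + 3 + 7 + 6) / 6 = 35/6 = 5.8333

Step 2 — sample variances and covariances s[i,j] = (1/(n-1)) · Σ_k (x_{k,i} - mean_i) · (x_{k,j} - mean_j), with n-1 = 5:
  s[A,A] = ((-3)·(-3) + (3)·(3) + (1)·(1) + (2)·(2) + (-2)·(-2) + (-1)·(-1)) / 5 = 28/5 = 5.6
  s[A,B] = ((-3)·(-0.1667) + (3)·(1.8333) + (1)·(1.8333) + (2)·(-3.1667) + (-2)·(0.8333) + (-1)·(-1.1667)) / 5 = 1/5 = 0.2
  s[A,C] = ((-3)·(2.1667) + (3)·(0.1667) + (1)·(-0.8333) + (2)·(-2.8333) + (-2)·(1.1667) + (-1)·(0.1667)) / 5 = -15/5 = -3
  s[B,B] = ((-0.1667)·(-0.1667) + (1.8333)·(1.8333) + (1.8333)·(1.8333) + (-3.1667)·(-3.1667) + (0.8333)·(0.8333) + (-1.1667)·(-1.1667)) / 5 = 18.8333/5 = 3.7667
  s[B,C] = ((-0.1667)·(2.1667) + (1.8333)·(0.1667) + (1.8333)·(-0.8333) + (-3.1667)·(-2.8333) + (0.8333)·(1.1667) + (-1.1667)·(0.1667)) / 5 = 8.1667/5 = 1.6333
  s[C,C] = ((2.1667)·(2.1667) + (0.1667)·(0.1667) + (-0.8333)·(-0.8333) + (-2.8333)·(-2.8333) + (1.1667)·(1.1667) + (0.1667)·(0.1667)) / 5 = 14.8333/5 = 2.9667
  Sample standard deviations s_i = √(s[i,i]):
  s(A) = √(5.6) = 2.3664
  s(B) = √(3.7667) = 1.9408
  s(C) = √(2.9667) = 1.7224

Step 3 — r_{ij} = s_{ij} / (s_i · s_j):
  r[A,A] = 1 (diagonal).
  r[A,B] = 0.2 / (2.3664 · 1.9408) = 0.2 / 4.5927 = 0.0435
  r[A,C] = -3 / (2.3664 · 1.7224) = -3 / 4.0759 = -0.736
  r[B,B] = 1 (diagonal).
  r[B,C] = 1.6333 / (1.9408 · 1.7224) = 1.6333 / 3.3428 = 0.4886
  r[C,C] = 1 (diagonal).

R is symmetric with unit diagonal. Assembling:

R = [[1, 0.0435, -0.736],
 [0.0435, 1, 0.4886],
 [-0.736, 0.4886, 1]]


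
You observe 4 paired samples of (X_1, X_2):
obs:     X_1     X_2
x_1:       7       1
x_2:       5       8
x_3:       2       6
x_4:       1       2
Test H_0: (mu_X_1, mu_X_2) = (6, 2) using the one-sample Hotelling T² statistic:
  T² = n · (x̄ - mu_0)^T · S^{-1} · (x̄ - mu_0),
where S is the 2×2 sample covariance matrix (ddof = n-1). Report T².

Step 1 — sample mean vector:
  mean(X_1) = (7 + 5 + 2 + 1) / 4 = 15/4 = 3.75
  mean(X_2) = (1 + 8 + 6 + 2) / 4 = 17/4 = 4.25
  x̄ = (3.75, 4.25),  deviation x̄ - mu_0 = (3.75, 4.25) - (6, 2) = (-2.25, 2.25).

Step 2 — sample covariance matrix, S[i,j] = (1/(n-1)) · Σ_k (x_{k,i} - mean_i) · (x_{k,j} - mean_j), divisor n-1 = 3:
  S[X_1,X_1] = ((3.25)·(3.25) + (1.25)·(1.25) + (-1.75)·(-1.75) + (-2.75)·(-2.75)) / 3 = 22.75/3 = 7.5833
  S[X_1,X_2] = ((3.25)·(-3.25) + (1.25)·(3.75) + (-1.75)·(1.75) + (-2.75)·(-2.25)) / 3 = -2.75/3 = -0.9167
  S[X_2,X_2] = ((-3.25)·(-3.25) + (3.75)·(3.75) + (1.75)·(1.75) + (-2.25)·(-2.25)) / 3 = 32.75/3 = 10.9167
  S = [[7.5833, -0.9167],
 [-0.9167, 10.9167]].

Step 3 — invert S. det(S) = 7.5833·10.9167 - (-0.9167)² = 81.9444.
  S^{-1} = (1/det) · [[d, -b], [-b, a]] = [[0.1332, 0.0112],
 [0.0112, 0.0925]].

Step 4 — quadratic form (x̄ - mu_0)^T · S^{-1} · (x̄ - mu_0):
  S^{-1} · (x̄ - mu_0) = (-0.2746, 0.1831),
  (x̄ - mu_0)^T · [...] = (-2.25)·(-0.2746) + (2.25)·(0.1831) = 1.0297.

Step 5 — scale by n: T² = 4 · 1.0297 = 4.1186.

T² ≈ 4.1186


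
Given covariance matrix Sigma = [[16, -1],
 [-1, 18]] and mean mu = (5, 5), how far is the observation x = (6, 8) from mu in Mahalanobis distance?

Step 1 — centre the observation: (x - mu) = (1, 3).

Step 2 — invert Sigma. det(Sigma) = 16·18 - (-1)² = 287.
  Sigma^{-1} = (1/det) · [[d, -b], [-b, a]] = [[0.0627, 0.0035],
 [0.0035, 0.0557]].

Step 3 — form the quadratic (x - mu)^T · Sigma^{-1} · (x - mu):
  Sigma^{-1} · (x - mu) = (0.0732, 0.1707).
  (x - mu)^T · [Sigma^{-1} · (x - mu)] = (1)·(0.0732) + (3)·(0.1707) = 0.5854.

Step 4 — take square root: d = √(0.5854) ≈ 0.7651.

d(x, mu) = √(0.5854) ≈ 0.7651


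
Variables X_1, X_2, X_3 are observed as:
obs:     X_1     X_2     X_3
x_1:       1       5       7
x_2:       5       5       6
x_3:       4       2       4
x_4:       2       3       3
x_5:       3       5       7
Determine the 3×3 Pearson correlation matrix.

Step 1 — column means:
  mean(X_1) = (1 + 5 + 4 + 2 + 3) / 5 = 15/5 = 3
  mean(X_2) = (5 + 5 + 2 + 3 + 5) / 5 = 20/5 = 4
  mean(X_3) = (7 + 6 + 4 + 3 + 7) / 5 = 27/5 = 5.4

Step 2 — sample variances and covariances s[i,j] = (1/(n-1)) · Σ_k (x_{k,i} - mean_i) · (x_{k,j} - mean_j), with n-1 = 4:
  s[X_1,X_1] = ((-2)·(-2) + (2)·(2) + (1)·(1) + (-1)·(-1) + (0)·(0)) / 4 = 10/4 = 2.5
  s[X_1,X_2] = ((-2)·(1) + (2)·(1) + (1)·(-2) + (-1)·(-1) + (0)·(1)) / 4 = -1/4 = -0.25
  s[X_1,X_3] = ((-2)·(1.6) + (2)·(0.6) + (1)·(-1.4) + (-1)·(-2.4) + (0)·(1.6)) / 4 = -1/4 = -0.25
  s[X_2,X_2] = ((1)·(1) + (1)·(1) + (-2)·(-2) + (-1)·(-1) + (1)·(1)) / 4 = 8/4 = 2
  s[X_2,X_3] = ((1)·(1.6) + (1)·(0.6) + (-2)·(-1.4) + (-1)·(-2.4) + (1)·(1.6)) / 4 = 9/4 = 2.25
  s[X_3,X_3] = ((1.6)·(1.6) + (0.6)·(0.6) + (-1.4)·(-1.4) + (-2.4)·(-2.4) + (1.6)·(1.6)) / 4 = 13.2/4 = 3.3
  Sample standard deviations s_i = √(s[i,i]):
  s(X_1) = √(2.5) = 1.5811
  s(X_2) = √(2) = 1.4142
  s(X_3) = √(3.3) = 1.8166

Step 3 — r_{ij} = s_{ij} / (s_i · s_j):
  r[X_1,X_1] = 1 (diagonal).
  r[X_1,X_2] = -0.25 / (1.5811 · 1.4142) = -0.25 / 2.2361 = -0.1118
  r[X_1,X_3] = -0.25 / (1.5811 · 1.8166) = -0.25 / 2.8723 = -0.087
  r[X_2,X_2] = 1 (diagonal).
  r[X_2,X_3] = 2.25 / (1.4142 · 1.8166) = 2.25 / 2.569 = 0.8758
  r[X_3,X_3] = 1 (diagonal).

R is symmetric with unit diagonal. Assembling:

R = [[1, -0.1118, -0.087],
 [-0.1118, 1, 0.8758],
 [-0.087, 0.8758, 1]]


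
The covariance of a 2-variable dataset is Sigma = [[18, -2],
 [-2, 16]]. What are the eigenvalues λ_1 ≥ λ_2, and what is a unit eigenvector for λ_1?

Step 1 — characteristic polynomial of 2×2 Sigma:
  det(Sigma - λI) = λ² - trace · λ + det = 0.
  trace = 18 + 16 = 34, det = 18·16 - (-2)² = 284.
Step 2 — discriminant:
  Δ = trace² - 4·det = 1156 - 1136 = 20.
Step 3 — eigenvalues:
  λ = (trace ± √Δ)/2 = (34 ± 4.4721)/2,
  λ_1 = 19.2361,  λ_2 = 14.7639.

Step 4 — unit eigenvector for λ_1: solve (Sigma - λ_1 I)v = 0. First row:
  (18 - 19.2361)·v_x + (-2)·v_y = 0, i.e. (-1.2361)·v_x + (-2)·v_y = 0,
  so v ∝ (b, λ_1 - a) = (-2, 1.2361); multiply by -1 so the first entry is positive: u = (2, -1.2361).
  ||u|| = √((2)² + (-1.2361)²) = √(5.5279) ≈ 2.3511,
  v_1 = u/||u|| ≈ (0.8507, -0.5257) (||v_1|| = 1).

λ_1 = 19.2361,  λ_2 = 14.7639;  v_1 ≈ (0.8507, -0.5257)


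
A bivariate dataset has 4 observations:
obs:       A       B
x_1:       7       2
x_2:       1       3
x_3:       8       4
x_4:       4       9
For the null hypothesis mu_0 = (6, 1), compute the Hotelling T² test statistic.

Step 1 — sample mean vector:
  mean(A) = (7 + 1 + 8 + 4) / 4 = 20/4 = 5
  mean(B) = (2 + 3 + 4 + 9) / 4 = 18/4 = 4.5
  x̄ = (5, 4.5),  deviation x̄ - mu_0 = (5, 4.5) - (6, 1) = (-1, 3.5).

Step 2 — sample covariance matrix, S[i,j] = (1/(n-1)) · Σ_k (x_{k,i} - mean_i) · (x_{k,j} - mean_j), divisor n-1 = 3:
  S[A,A] = ((2)·(2) + (-4)·(-4) + (3)·(3) + (-1)·(-1)) / 3 = 30/3 = 10
  S[A,B] = ((2)·(-2.5) + (-4)·(-1.5) + (3)·(-0.5) + (-1)·(4.5)) / 3 = -5/3 = -1.6667
  S[B,B] = ((-2.5)·(-2.5) + (-1.5)·(-1.5) + (-0.5)·(-0.5) + (4.5)·(4.5)) / 3 = 29/3 = 9.6667
  S = [[10, -1.6667],
 [-1.6667, 9.6667]].

Step 3 — invert S. det(S) = 10·9.6667 - (-1.6667)² = 93.8889.
  S^{-1} = (1/det) · [[d, -b], [-b, a]] = [[0.103, 0.0178],
 [0.0178, 0.1065]].

Step 4 — quadratic form (x̄ - mu_0)^T · S^{-1} · (x̄ - mu_0):
  S^{-1} · (x̄ - mu_0) = (-0.0408, 0.355),
  (x̄ - mu_0)^T · [...] = (-1)·(-0.0408) + (3.5)·(0.355) = 1.2834.

Step 5 — scale by n: T² = 4 · 1.2834 = 5.1337.

T² ≈ 5.1337


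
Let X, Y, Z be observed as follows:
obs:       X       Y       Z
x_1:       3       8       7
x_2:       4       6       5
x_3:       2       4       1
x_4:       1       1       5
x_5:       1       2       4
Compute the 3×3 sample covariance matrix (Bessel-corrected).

Step 1 — column means:
  mean(X) = (3 + 4 + 2 + 1 + 1) / 5 = 11/5 = 2.2
  mean(Y) = (8 + 6 + 4 + 1 + 2) / 5 = 21/5 = 4.2
  mean(Z) = (7 + 5 + 1 + 5 + 4) / 5 = 22/5 = 4.4

Step 2 — sample covariance S[i,j] = (1/(n-1)) · Σ_k (x_{k,i} - mean_i) · (x_{k,j} - mean_j), with n-1 = 4.
  S[X,X] = ((0.8)·(0.8) + (1.8)·(1.8) + (-0.2)·(-0.2) + (-1.2)·(-1.2) + (-1.2)·(-1.2)) / 4 = 6.8/4 = 1.7
  S[X,Y] = ((0.8)·(3.8) + (1.8)·(1.8) + (-0.2)·(-0.2) + (-1.2)·(-3.2) + (-1.2)·(-2.2)) / 4 = 12.8/4 = 3.2
  S[X,Z] = ((0.8)·(2.6) + (1.8)·(0.6) + (-0.2)·(-3.4) + (-1.2)·(0.6) + (-1.2)·(-0.4)) / 4 = 3.6/4 = 0.9
  S[Y,Y] = ((3.8)·(3.8) + (1.8)·(1.8) + (-0.2)·(-0.2) + (-3.2)·(-3.2) + (-2.2)·(-2.2)) / 4 = 32.8/4 = 8.2
  S[Y,Z] = ((3.8)·(2.6) + (1.8)·(0.6) + (-0.2)·(-3.4) + (-3.2)·(0.6) + (-2.2)·(-0.4)) / 4 = 10.6/4 = 2.65
  S[Z,Z] = ((2.6)·(2.6) + (0.6)·(0.6) + (-3.4)·(-3.4) + (0.6)·(0.6) + (-0.4)·(-0.4)) / 4 = 19.2/4 = 4.8

S is symmetric (S[j,i] = S[i,j]). Assembling:

S = [[1.7, 3.2, 0.9],
 [3.2, 8.2, 2.65],
 [0.9, 2.65, 4.8]]


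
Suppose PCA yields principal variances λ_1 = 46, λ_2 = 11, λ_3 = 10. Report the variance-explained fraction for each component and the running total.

Step 1 — total variance = trace(Sigma) = Σ λ_i = 46 + 11 + 10 = 67.

Step 2 — fraction explained by component i = λ_i / Σ λ:
  PC1: 46/67 = 0.6866
  PC2: 11/67 = 0.1642
  PC3: 10/67 = 0.1493

Step 3 — cumulative fraction after k components = (λ_1 + ... + λ_k) / Σ λ:
  k = 1: 46/67 = 0.6866
  k = 2: (46 + 11)/67 = 57/67 = 0.8507
  k = 3: (46 + 11 + 10)/67 = 67/67 = 1

Summary (fraction, with percent):

explained: PC1 0.6866 (68.66%), PC2 0.1642 (16.42%), PC3 0.1493 (14.93%);  cumulative: 0.6866, 0.8507, 1


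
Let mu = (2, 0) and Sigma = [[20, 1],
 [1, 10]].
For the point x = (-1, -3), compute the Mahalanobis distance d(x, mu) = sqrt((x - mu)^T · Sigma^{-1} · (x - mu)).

Step 1 — centre the observation: (x - mu) = (-3, -3).

Step 2 — invert Sigma. det(Sigma) = 20·10 - (1)² = 199.
  Sigma^{-1} = (1/det) · [[d, -b], [-b, a]] = [[0.0503, -0.005],
 [-0.005, 0.1005]].

Step 3 — form the quadratic (x - mu)^T · Sigma^{-1} · (x - mu):
  Sigma^{-1} · (x - mu) = (-0.1357, -0.2864).
  (x - mu)^T · [Sigma^{-1} · (x - mu)] = (-3)·(-0.1357) + (-3)·(-0.2864) = 1.2663.

Step 4 — take square root: d = √(1.2663) ≈ 1.1253.

d(x, mu) = √(1.2663) ≈ 1.1253


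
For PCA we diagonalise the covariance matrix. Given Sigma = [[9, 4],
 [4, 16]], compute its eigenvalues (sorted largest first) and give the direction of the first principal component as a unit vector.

Step 1 — characteristic polynomial of 2×2 Sigma:
  det(Sigma - λI) = λ² - trace · λ + det = 0.
  trace = 9 + 16 = 25, det = 9·16 - (4)² = 128.
Step 2 — discriminant:
  Δ = trace² - 4·det = 625 - 512 = 113.
Step 3 — eigenvalues:
  λ = (trace ± √Δ)/2 = (25 ± 10.6301)/2,
  λ_1 = 17.8151,  λ_2 = 7.1849.

Step 4 — unit eigenvector for λ_1: solve (Sigma - λ_1 I)v = 0. First row:
  (9 - 17.8151)·v_x + (4)·v_y = 0, i.e. (-8.8151)·v_x + (4)·v_y = 0,
  so v ∝ (b, λ_1 - a) = (4, 8.8151) = u.
  ||u|| = √((4)² + (8.8151)²) = √(93.7055) ≈ 9.6802,
  v_1 = u/||u|| ≈ (0.4132, 0.9106) (||v_1|| = 1).

λ_1 = 17.8151,  λ_2 = 7.1849;  v_1 ≈ (0.4132, 0.9106)


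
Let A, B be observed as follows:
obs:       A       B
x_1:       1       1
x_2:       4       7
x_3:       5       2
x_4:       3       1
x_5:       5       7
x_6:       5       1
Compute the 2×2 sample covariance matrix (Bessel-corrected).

Step 1 — column means:
  mean(A) = (1 + 4 + 5 + 3 + 5 + 5) / 6 = 23/6 = 3.8333
  mean(B) = (1 + 7 + 2 + 1 + 7 + 1) / 6 = 19/6 = 3.1667

Step 2 — sample covariance S[i,j] = (1/(n-1)) · Σ_k (x_{k,i} - mean_i) · (x_{k,j} - mean_j), with n-1 = 5.
  S[A,A] = ((-2.8333)·(-2.8333) + (0.1667)·(0.1667) + (1.1667)·(1.1667) + (-0.8333)·(-0.8333) + (1.1667)·(1.1667) + (1.1667)·(1.1667)) / 5 = 12.8333/5 = 2.5667
  S[A,B] = ((-2.8333)·(-2.1667) + (0.1667)·(3.8333) + (1.1667)·(-1.1667) + (-0.8333)·(-2.1667) + (1.1667)·(3.8333) + (1.1667)·(-2.1667)) / 5 = 9.1667/5 = 1.8333
  S[B,B] = ((-2.1667)·(-2.1667) + (3.8333)·(3.8333) + (-1.1667)·(-1.1667) + (-2.1667)·(-2.1667) + (3.8333)·(3.8333) + (-2.1667)·(-2.1667)) / 5 = 44.8333/5 = 8.9667

S is symmetric (S[j,i] = S[i,j]). Assembling:

S = [[2.5667, 1.8333],
 [1.8333, 8.9667]]


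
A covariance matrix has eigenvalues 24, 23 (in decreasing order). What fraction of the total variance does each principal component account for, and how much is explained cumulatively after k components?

Step 1 — total variance = trace(Sigma) = Σ λ_i = 24 + 23 = 47.

Step 2 — fraction explained by component i = λ_i / Σ λ:
  PC1: 24/47 = 0.5106
  PC2: 23/47 = 0.4894

Step 3 — cumulative fraction after k components = (λ_1 + ... + λ_k) / Σ λ:
  k = 1: 24/47 = 0.5106
  k = 2: (24 + 23)/47 = 47/47 = 1

Summary (fraction, with percent):

explained: PC1 0.5106 (51.06%), PC2 0.4894 (48.94%);  cumulative: 0.5106, 1


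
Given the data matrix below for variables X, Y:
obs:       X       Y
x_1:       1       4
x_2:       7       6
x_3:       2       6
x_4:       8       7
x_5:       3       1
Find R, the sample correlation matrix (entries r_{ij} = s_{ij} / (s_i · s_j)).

Step 1 — column means:
  mean(X) = (1 + 7 + 2 + 8 + 3) / 5 = 21/5 = 4.2
  mean(Y) = (4 + 6 + 6 + 7 + 1) / 5 = 24/5 = 4.8

Step 2 — sample variances and covariances s[i,j] = (1/(n-1)) · Σ_k (x_{k,i} - mean_i) · (x_{k,j} - mean_j), with n-1 = 4:
  s[X,X] = ((-3.2)·(-3.2) + (2.8)·(2.8) + (-2.2)·(-2.2) + (3.8)·(3.8) + (-1.2)·(-1.2)) / 4 = 38.8/4 = 9.7
  s[X,Y] = ((-3.2)·(-0.8) + (2.8)·(1.2) + (-2.2)·(1.2) + (3.8)·(2.2) + (-1.2)·(-3.8)) / 4 = 16.2/4 = 4.05
  s[Y,Y] = ((-0.8)·(-0.8) + (1.2)·(1.2) + (1.2)·(1.2) + (2.2)·(2.2) + (-3.8)·(-3.8)) / 4 = 22.8/4 = 5.7
  Sample standard deviations s_i = √(s[i,i]):
  s(X) = √(9.7) = 3.1145
  s(Y) = √(5.7) = 2.3875

Step 3 — r_{ij} = s_{ij} / (s_i · s_j):
  r[X,X] = 1 (diagonal).
  r[X,Y] = 4.05 / (3.1145 · 2.3875) = 4.05 / 7.4357 = 0.5447
  r[Y,Y] = 1 (diagonal).

R is symmetric with unit diagonal. Assembling:

R = [[1, 0.5447],
 [0.5447, 1]]


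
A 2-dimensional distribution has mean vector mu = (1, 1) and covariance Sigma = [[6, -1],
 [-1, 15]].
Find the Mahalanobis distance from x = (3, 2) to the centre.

Step 1 — centre the observation: (x - mu) = (2, 1).

Step 2 — invert Sigma. det(Sigma) = 6·15 - (-1)² = 89.
  Sigma^{-1} = (1/det) · [[d, -b], [-b, a]] = [[0.1685, 0.0112],
 [0.0112, 0.0674]].

Step 3 — form the quadratic (x - mu)^T · Sigma^{-1} · (x - mu):
  Sigma^{-1} · (x - mu) = (0.3483, 0.0899).
  (x - mu)^T · [Sigma^{-1} · (x - mu)] = (2)·(0.3483) + (1)·(0.0899) = 0.7865.

Step 4 — take square root: d = √(0.7865) ≈ 0.8869.

d(x, mu) = √(0.7865) ≈ 0.8869


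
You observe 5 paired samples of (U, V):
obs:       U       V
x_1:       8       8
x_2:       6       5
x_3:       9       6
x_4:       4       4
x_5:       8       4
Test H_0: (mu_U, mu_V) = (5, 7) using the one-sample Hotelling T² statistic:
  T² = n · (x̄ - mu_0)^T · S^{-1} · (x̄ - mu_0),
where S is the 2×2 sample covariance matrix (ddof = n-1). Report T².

Step 1 — sample mean vector:
  mean(U) = (8 + 6 + 9 + 4 + 8) / 5 = 35/5 = 7
  mean(V) = (8 + 5 + 6 + 4 + 4) / 5 = 27/5 = 5.4
  x̄ = (7, 5.4),  deviation x̄ - mu_0 = (7, 5.4) - (5, 7) = (2, -1.6).

Step 2 — sample covariance matrix, S[i,j] = (1/(n-1)) · Σ_k (x_{k,i} - mean_i) · (x_{k,j} - mean_j), divisor n-1 = 4:
  S[U,U] = ((1)·(1) + (-1)·(-1) + (2)·(2) + (-3)·(-3) + (1)·(1)) / 4 = 16/4 = 4
  S[U,V] = ((1)·(2.6) + (-1)·(-0.4) + (2)·(0.6) + (-3)·(-1.4) + (1)·(-1.4)) / 4 = 7/4 = 1.75
  S[V,V] = ((2.6)·(2.6) + (-0.4)·(-0.4) + (0.6)·(0.6) + (-1.4)·(-1.4) + (-1.4)·(-1.4)) / 4 = 11.2/4 = 2.8
  S = [[4, 1.75],
 [1.75, 2.8]].

Step 3 — invert S. det(S) = 4·2.8 - (1.75)² = 8.1375.
  S^{-1} = (1/det) · [[d, -b], [-b, a]] = [[0.3441, -0.2151],
 [-0.2151, 0.4916]].

Step 4 — quadratic form (x̄ - mu_0)^T · S^{-1} · (x̄ - mu_0):
  S^{-1} · (x̄ - mu_0) = (1.0323, -1.2166),
  (x̄ - mu_0)^T · [...] = (2)·(1.0323) + (-1.6)·(-1.2166) = 4.0111.

Step 5 — scale by n: T² = 5 · 4.0111 = 20.0553.

T² ≈ 20.0553


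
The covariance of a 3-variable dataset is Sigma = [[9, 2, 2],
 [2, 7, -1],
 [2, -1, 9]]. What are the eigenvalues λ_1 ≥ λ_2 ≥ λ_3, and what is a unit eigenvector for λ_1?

Step 1 — characteristic polynomial p(λ) = det(λI - Sigma) = λ³ - tr·λ² + c_1·λ - det, where tr = trace, c_1 = sum of the principal 2×2 minors, det = det(Sigma):
  tr = 9 + 7 + 9 = 25,
  c_1 = (9·7 - (2)²) + (9·9 - (2)²) + (7·9 - (-1)²) = 59 + 77 + 62 = 198,
  det = 9·(7·9 - (-1)²) - (2)·((2)·9 - (-1)·(2)) + (2)·((2)·(-1) - 7·(2)) = 9·(62) - (2)·(20) + (2)·(-16) = 486.
  So p(λ) = λ³ - 25λ² + 198λ - 486.
Step 2 — look for an integer root (rational root theorem: any rational root is an integer divisor of 486). Testing λ = 9:
  p(9) = 729 - 2025 + 1782 - 486 = 0  ✓
  Dividing out (λ - 9): p(λ) = (λ - 9)(λ² - 16λ + 54).
Step 3 — remaining eigenvalues from the quadratic λ² - 16λ + 54 = 0:
  Δ = 16² - 4·54 = 256 - 216 = 40,  λ = (16 ± √40)/2 = (16 ± 6.3246)/2 ≈ 11.1623 or 4.8377.
  Sorted: λ_1 = 11.1623,  λ_2 = 9,  λ_3 = 4.8377  (check: sum = 25 = tr ✓).

Step 4 — unit eigenvector for λ_1 ≈ 11.1623: v spans the null space of (Sigma - λ_1 I), whose rows are
  r_1 = (-2.1623, 2, 2),  r_2 = (2, -4.1623, -1),  r_3 = (2, -1, -2.1623).
  v is orthogonal to every row, so take v ∝ r_1 × r_2 = ((2)·(-1) - (2)·(-4.1623), (2)·(2) - (-2.1623)·(-1), (-2.1623)·(-4.1623) - (2)·(2)) ≈ (6.3246, 1.8377, 5).
  Let u = (6.3246, 1.8377, 5).
  ||u|| = √((6.3246)² + (1.8377)² + (5)²) = √(68.3772) ≈ 8.2691,  v_1 = u/||u|| ≈ (0.7648, 0.2222, 0.6047) (||v_1|| = 1).

λ_1 = 11.1623,  λ_2 = 9,  λ_3 = 4.8377;  v_1 ≈ (0.7648, 0.2222, 0.6047)


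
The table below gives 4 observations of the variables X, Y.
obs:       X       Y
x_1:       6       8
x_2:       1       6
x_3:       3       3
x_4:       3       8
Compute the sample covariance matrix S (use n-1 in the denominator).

Step 1 — column means:
  mean(X) = (6 + 1 + 3 + 3) / 4 = 13/4 = 3.25
  mean(Y) = (8 + 6 + 3 + 8) / 4 = 25/4 = 6.25

Step 2 — sample covariance S[i,j] = (1/(n-1)) · Σ_k (x_{k,i} - mean_i) · (x_{k,j} - mean_j), with n-1 = 3.
  S[X,X] = ((2.75)·(2.75) + (-2.25)·(-2.25) + (-0.25)·(-0.25) + (-0.25)·(-0.25)) / 3 = 12.75/3 = 4.25
  S[X,Y] = ((2.75)·(1.75) + (-2.25)·(-0.25) + (-0.25)·(-3.25) + (-0.25)·(1.75)) / 3 = 5.75/3 = 1.9167
  S[Y,Y] = ((1.75)·(1.75) + (-0.25)·(-0.25) + (-3.25)·(-3.25) + (1.75)·(1.75)) / 3 = 16.75/3 = 5.5833

S is symmetric (S[j,i] = S[i,j]). Assembling:

S = [[4.25, 1.9167],
 [1.9167, 5.5833]]


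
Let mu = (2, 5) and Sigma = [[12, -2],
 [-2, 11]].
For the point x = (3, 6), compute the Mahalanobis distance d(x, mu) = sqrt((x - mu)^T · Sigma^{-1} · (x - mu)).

Step 1 — centre the observation: (x - mu) = (1, 1).

Step 2 — invert Sigma. det(Sigma) = 12·11 - (-2)² = 128.
  Sigma^{-1} = (1/det) · [[d, -b], [-b, a]] = [[0.0859, 0.0156],
 [0.0156, 0.0938]].

Step 3 — form the quadratic (x - mu)^T · Sigma^{-1} · (x - mu):
  Sigma^{-1} · (x - mu) = (0.1016, 0.1094).
  (x - mu)^T · [Sigma^{-1} · (x - mu)] = (1)·(0.1016) + (1)·(0.1094) = 0.2109.

Step 4 — take square root: d = √(0.2109) ≈ 0.4593.

d(x, mu) = √(0.2109) ≈ 0.4593


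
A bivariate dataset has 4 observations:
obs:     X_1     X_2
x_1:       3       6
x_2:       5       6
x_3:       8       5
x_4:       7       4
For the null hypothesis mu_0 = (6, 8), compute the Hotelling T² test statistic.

Step 1 — sample mean vector:
  mean(X_1) = (3 + 5 + 8 + 7) / 4 = 23/4 = 5.75
  mean(X_2) = (6 + 6 + 5 + 4) / 4 = 21/4 = 5.25
  x̄ = (5.75, 5.25),  deviation x̄ - mu_0 = (5.75, 5.25) - (6, 8) = (-0.25, -2.75).

Step 2 — sample covariance matrix, S[i,j] = (1/(n-1)) · Σ_k (x_{k,i} - mean_i) · (x_{k,j} - mean_j), divisor n-1 = 3:
  S[X_1,X_1] = ((-2.75)·(-2.75) + (-0.75)·(-0.75) + (2.25)·(2.25) + (1.25)·(1.25)) / 3 = 14.75/3 = 4.9167
  S[X_1,X_2] = ((-2.75)·(0.75) + (-0.75)·(0.75) + (2.25)·(-0.25) + (1.25)·(-1.25)) / 3 = -4.75/3 = -1.5833
  S[X_2,X_2] = ((0.75)·(0.75) + (0.75)·(0.75) + (-0.25)·(-0.25) + (-1.25)·(-1.25)) / 3 = 2.75/3 = 0.9167
  S = [[4.9167, -1.5833],
 [-1.5833, 0.9167]].

Step 3 — invert S. det(S) = 4.9167·0.9167 - (-1.5833)² = 2.
  S^{-1} = (1/det) · [[d, -b], [-b, a]] = [[0.4583, 0.7917],
 [0.7917, 2.4583]].

Step 4 — quadratic form (x̄ - mu_0)^T · S^{-1} · (x̄ - mu_0):
  S^{-1} · (x̄ - mu_0) = (-2.2917, -6.9583),
  (x̄ - mu_0)^T · [...] = (-0.25)·(-2.2917) + (-2.75)·(-6.9583) = 19.7083.

Step 5 — scale by n: T² = 4 · 19.7083 = 78.8333.

T² ≈ 78.8333


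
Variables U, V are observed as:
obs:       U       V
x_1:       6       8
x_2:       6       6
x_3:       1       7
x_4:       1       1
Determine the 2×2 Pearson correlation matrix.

Step 1 — column means:
  mean(U) = (6 + 6 + 1 + 1) / 4 = 14/4 = 3.5
  mean(V) = (8 + 6 + 7 + 1) / 4 = 22/4 = 5.5

Step 2 — sample variances and covariances s[i,j] = (1/(n-1)) · Σ_k (x_{k,i} - mean_i) · (x_{k,j} - mean_j), with n-1 = 3:
  s[U,U] = ((2.5)·(2.5) + (2.5)·(2.5) + (-2.5)·(-2.5) + (-2.5)·(-2.5)) / 3 = 25/3 = 8.3333
  s[U,V] = ((2.5)·(2.5) + (2.5)·(0.5) + (-2.5)·(1.5) + (-2.5)·(-4.5)) / 3 = 15/3 = 5
  s[V,V] = ((2.5)·(2.5) + (0.5)·(0.5) + (1.5)·(1.5) + (-4.5)·(-4.5)) / 3 = 29/3 = 9.6667
  Sample standard deviations s_i = √(s[i,i]):
  s(U) = √(8.3333) = 2.8868
  s(V) = √(9.6667) = 3.1091

Step 3 — r_{ij} = s_{ij} / (s_i · s_j):
  r[U,U] = 1 (diagonal).
  r[U,V] = 5 / (2.8868 · 3.1091) = 5 / 8.9753 = 0.5571
  r[V,V] = 1 (diagonal).

R is symmetric with unit diagonal. Assembling:

R = [[1, 0.5571],
 [0.5571, 1]]


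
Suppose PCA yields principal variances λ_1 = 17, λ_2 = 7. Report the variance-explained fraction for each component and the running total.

Step 1 — total variance = trace(Sigma) = Σ λ_i = 17 + 7 = 24.

Step 2 — fraction explained by component i = λ_i / Σ λ:
  PC1: 17/24 = 0.7083
  PC2: 7/24 = 0.2917

Step 3 — cumulative fraction after k components = (λ_1 + ... + λ_k) / Σ λ:
  k = 1: 17/24 = 0.7083
  k = 2: (17 + 7)/24 = 24/24 = 1

Summary (fraction, with percent):

explained: PC1 0.7083 (70.83%), PC2 0.2917 (29.17%);  cumulative: 0.7083, 1


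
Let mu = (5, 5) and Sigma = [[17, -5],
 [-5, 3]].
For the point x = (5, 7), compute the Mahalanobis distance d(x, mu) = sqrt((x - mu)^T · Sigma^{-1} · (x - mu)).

Step 1 — centre the observation: (x - mu) = (0, 2).

Step 2 — invert Sigma. det(Sigma) = 17·3 - (-5)² = 26.
  Sigma^{-1} = (1/det) · [[d, -b], [-b, a]] = [[0.1154, 0.1923],
 [0.1923, 0.6538]].

Step 3 — form the quadratic (x - mu)^T · Sigma^{-1} · (x - mu):
  Sigma^{-1} · (x - mu) = (0.3846, 1.3077).
  (x - mu)^T · [Sigma^{-1} · (x - mu)] = (0)·(0.3846) + (2)·(1.3077) = 2.6154.

Step 4 — take square root: d = √(2.6154) ≈ 1.6172.

d(x, mu) = √(2.6154) ≈ 1.6172


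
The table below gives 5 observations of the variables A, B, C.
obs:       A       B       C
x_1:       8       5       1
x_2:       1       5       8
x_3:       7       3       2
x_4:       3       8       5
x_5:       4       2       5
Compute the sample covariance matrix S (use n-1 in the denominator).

Step 1 — column means:
  mean(A) = (8 + 1 + 7 + 3 + 4) / 5 = 23/5 = 4.6
  mean(B) = (5 + 5 + 3 + 8 + 2) / 5 = 23/5 = 4.6
  mean(C) = (1 + 8 + 2 + 5 + 5) / 5 = 21/5 = 4.2

Step 2 — sample covariance S[i,j] = (1/(n-1)) · Σ_k (x_{k,i} - mean_i) · (x_{k,j} - mean_j), with n-1 = 4.
  S[A,A] = ((3.4)·(3.4) + (-3.6)·(-3.6) + (2.4)·(2.4) + (-1.6)·(-1.6) + (-0.6)·(-0.6)) / 4 = 33.2/4 = 8.3
  S[A,B] = ((3.4)·(0.4) + (-3.6)·(0.4) + (2.4)·(-1.6) + (-1.6)·(3.4) + (-0.6)·(-2.6)) / 4 = -7.8/4 = -1.95
  S[A,C] = ((3.4)·(-3.2) + (-3.6)·(3.8) + (2.4)·(-2.2) + (-1.6)·(0.8) + (-0.6)·(0.8)) / 4 = -31.6/4 = -7.9
  S[B,B] = ((0.4)·(0.4) + (0.4)·(0.4) + (-1.6)·(-1.6) + (3.4)·(3.4) + (-2.6)·(-2.6)) / 4 = 21.2/4 = 5.3
  S[B,C] = ((0.4)·(-3.2) + (0.4)·(3.8) + (-1.6)·(-2.2) + (3.4)·(0.8) + (-2.6)·(0.8)) / 4 = 4.4/4 = 1.1
  S[C,C] = ((-3.2)·(-3.2) + (3.8)·(3.8) + (-2.2)·(-2.2) + (0.8)·(0.8) + (0.8)·(0.8)) / 4 = 30.8/4 = 7.7

S is symmetric (S[j,i] = S[i,j]). Assembling:

S = [[8.3, -1.95, -7.9],
 [-1.95, 5.3, 1.1],
 [-7.9, 1.1, 7.7]]


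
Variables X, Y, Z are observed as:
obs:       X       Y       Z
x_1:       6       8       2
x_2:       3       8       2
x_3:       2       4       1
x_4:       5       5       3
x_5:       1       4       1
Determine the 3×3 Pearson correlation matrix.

Step 1 — column means:
  mean(X) = (6 + 3 + 2 + 5 + 1) / 5 = 17/5 = 3.4
  mean(Y) = (8 + 8 + 4 + 5 + 4) / 5 = 29/5 = 5.8
  mean(Z) = (2 + 2 + 1 + 3 + 1) / 5 = 9/5 = 1.8

Step 2 — sample variances and covariances s[i,j] = (1/(n-1)) · Σ_k (x_{k,i} - mean_i) · (x_{k,j} - mean_j), with n-1 = 4:
  s[X,X] = ((2.6)·(2.6) + (-0.4)·(-0.4) + (-1.4)·(-1.4) + (1.6)·(1.6) + (-2.4)·(-2.4)) / 4 = 17.2/4 = 4.3
  s[X,Y] = ((2.6)·(2.2) + (-0.4)·(2.2) + (-1.4)·(-1.8) + (1.6)·(-0.8) + (-2.4)·(-1.8)) / 4 = 10.4/4 = 2.6
  s[X,Z] = ((2.6)·(0.2) + (-0.4)·(0.2) + (-1.4)·(-0.8) + (1.6)·(1.2) + (-2.4)·(-0.8)) / 4 = 5.4/4 = 1.35
  s[Y,Y] = ((2.2)·(2.2) + (2.2)·(2.2) + (-1.8)·(-1.8) + (-0.8)·(-0.8) + (-1.8)·(-1.8)) / 4 = 16.8/4 = 4.2
  s[Y,Z] = ((2.2)·(0.2) + (2.2)·(0.2) + (-1.8)·(-0.8) + (-0.8)·(1.2) + (-1.8)·(-0.8)) / 4 = 2.8/4 = 0.7
  s[Z,Z] = ((0.2)·(0.2) + (0.2)·(0.2) + (-0.8)·(-0.8) + (1.2)·(1.2) + (-0.8)·(-0.8)) / 4 = 2.8/4 = 0.7
  Sample standard deviations s_i = √(s[i,i]):
  s(X) = √(4.3) = 2.0736
  s(Y) = √(4.2) = 2.0494
  s(Z) = √(0.7) = 0.8367

Step 3 — r_{ij} = s_{ij} / (s_i · s_j):
  r[X,X] = 1 (diagonal).
  r[X,Y] = 2.6 / (2.0736 · 2.0494) = 2.6 / 4.2497 = 0.6118
  r[X,Z] = 1.35 / (2.0736 · 0.8367) = 1.35 / 1.7349 = 0.7781
  r[Y,Y] = 1 (diagonal).
  r[Y,Z] = 0.7 / (2.0494 · 0.8367) = 0.7 / 1.7146 = 0.4082
  r[Z,Z] = 1 (diagonal).

R is symmetric with unit diagonal. Assembling:

R = [[1, 0.6118, 0.7781],
 [0.6118, 1, 0.4082],
 [0.7781, 0.4082, 1]]


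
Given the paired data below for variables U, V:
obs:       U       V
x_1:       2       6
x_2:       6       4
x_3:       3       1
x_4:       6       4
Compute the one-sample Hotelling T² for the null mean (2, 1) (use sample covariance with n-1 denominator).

Step 1 — sample mean vector:
  mean(U) = (2 + 6 + 3 + 6) / 4 = 17/4 = 4.25
  mean(V) = (6 + 4 + 1 + 4) / 4 = 15/4 = 3.75
  x̄ = (4.25, 3.75),  deviation x̄ - mu_0 = (4.25, 3.75) - (2, 1) = (2.25, 2.75).

Step 2 — sample covariance matrix, S[i,j] = (1/(n-1)) · Σ_k (x_{k,i} - mean_i) · (x_{k,j} - mean_j), divisor n-1 = 3:
  S[U,U] = ((-2.25)·(-2.25) + (1.75)·(1.75) + (-1.25)·(-1.25) + (1.75)·(1.75)) / 3 = 12.75/3 = 4.25
  S[U,V] = ((-2.25)·(2.25) + (1.75)·(0.25) + (-1.25)·(-2.75) + (1.75)·(0.25)) / 3 = -0.75/3 = -0.25
  S[V,V] = ((2.25)·(2.25) + (0.25)·(0.25) + (-2.75)·(-2.75) + (0.25)·(0.25)) / 3 = 12.75/3 = 4.25
  S = [[4.25, -0.25],
 [-0.25, 4.25]].

Step 3 — invert S. det(S) = 4.25·4.25 - (-0.25)² = 18.
  S^{-1} = (1/det) · [[d, -b], [-b, a]] = [[0.2361, 0.0139],
 [0.0139, 0.2361]].

Step 4 — quadratic form (x̄ - mu_0)^T · S^{-1} · (x̄ - mu_0):
  S^{-1} · (x̄ - mu_0) = (0.5694, 0.6806),
  (x̄ - mu_0)^T · [...] = (2.25)·(0.5694) + (2.75)·(0.6806) = 3.1528.

Step 5 — scale by n: T² = 4 · 3.1528 = 12.6111.

T² ≈ 12.6111


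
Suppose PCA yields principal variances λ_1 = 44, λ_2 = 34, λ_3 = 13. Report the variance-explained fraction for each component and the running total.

Step 1 — total variance = trace(Sigma) = Σ λ_i = 44 + 34 + 13 = 91.

Step 2 — fraction explained by component i = λ_i / Σ λ:
  PC1: 44/91 = 0.4835
  PC2: 34/91 = 0.3736
  PC3: 13/91 = 0.1429

Step 3 — cumulative fraction after k components = (λ_1 + ... + λ_k) / Σ λ:
  k = 1: 44/91 = 0.4835
  k = 2: (44 + 34)/91 = 78/91 = 0.8571
  k = 3: (44 + 34 + 13)/91 = 91/91 = 1

Summary (fraction, with percent):

explained: PC1 0.4835 (48.35%), PC2 0.3736 (37.36%), PC3 0.1429 (14.29%);  cumulative: 0.4835, 0.8571, 1


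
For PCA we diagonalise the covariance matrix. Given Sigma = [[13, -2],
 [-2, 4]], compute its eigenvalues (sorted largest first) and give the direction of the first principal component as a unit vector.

Step 1 — characteristic polynomial of 2×2 Sigma:
  det(Sigma - λI) = λ² - trace · λ + det = 0.
  trace = 13 + 4 = 17, det = 13·4 - (-2)² = 48.
Step 2 — discriminant:
  Δ = trace² - 4·det = 289 - 192 = 97.
Step 3 — eigenvalues:
  λ = (trace ± √Δ)/2 = (17 ± 9.8489)/2,
  λ_1 = 13.4244,  λ_2 = 3.5756.

Step 4 — unit eigenvector for λ_1: solve (Sigma - λ_1 I)v = 0. First row:
  (13 - 13.4244)·v_x + (-2)·v_y = 0, i.e. (-0.4244)·v_x + (-2)·v_y = 0,
  so v ∝ (b, λ_1 - a) = (-2, 0.4244); multiply by -1 so the first entry is positive: u = (2, -0.4244).
  ||u|| = √((2)² + (-0.4244)²) = √(4.1801) ≈ 2.0445,
  v_1 = u/||u|| ≈ (0.9782, -0.2076) (||v_1|| = 1).

λ_1 = 13.4244,  λ_2 = 3.5756;  v_1 ≈ (0.9782, -0.2076)


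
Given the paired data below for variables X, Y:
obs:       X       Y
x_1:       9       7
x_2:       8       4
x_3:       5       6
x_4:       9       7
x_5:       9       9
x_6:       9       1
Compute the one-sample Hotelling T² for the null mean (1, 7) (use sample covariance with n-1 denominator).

Step 1 — sample mean vector:
  mean(X) = (9 + 8 + 5 + 9 + 9 + 9) / 6 = 49/6 = 8.1667
  mean(Y) = (7 + 4 + 6 + 7 + 9 + 1) / 6 = 34/6 = 5.6667
  x̄ = (8.1667, 5.6667),  deviation x̄ - mu_0 = (8.1667, 5.6667) - (1, 7) = (7.1667, -1.3333).

Step 2 — sample covariance matrix, S[i,j] = (1/(n-1)) · Σ_k (x_{k,i} - mean_i) · (x_{k,j} - mean_j), divisor n-1 = 5:
  S[X,X] = ((0.8333)·(0.8333) + (-0.1667)·(-0.1667) + (-3.1667)·(-3.1667) + (0.8333)·(0.8333) + (0.8333)·(0.8333) + (0.8333)·(0.8333)) / 5 = 12.8333/5 = 2.5667
  S[X,Y] = ((0.8333)·(1.3333) + (-0.1667)·(-1.6667) + (-3.1667)·(0.3333) + (0.8333)·(1.3333) + (0.8333)·(3.3333) + (0.8333)·(-4.6667)) / 5 = 0.3333/5 = 0.0667
  S[Y,Y] = ((1.3333)·(1.3333) + (-1.6667)·(-1.6667) + (0.3333)·(0.3333) + (1.3333)·(1.3333) + (3.3333)·(3.3333) + (-4.6667)·(-4.6667)) / 5 = 39.3333/5 = 7.8667
  S = [[2.5667, 0.0667],
 [0.0667, 7.8667]].

Step 3 — invert S. det(S) = 2.5667·7.8667 - (0.0667)² = 20.1867.
  S^{-1} = (1/det) · [[d, -b], [-b, a]] = [[0.3897, -0.0033],
 [-0.0033, 0.1271]].

Step 4 — quadratic form (x̄ - mu_0)^T · S^{-1} · (x̄ - mu_0):
  S^{-1} · (x̄ - mu_0) = (2.7972, -0.1932),
  (x̄ - mu_0)^T · [...] = (7.1667)·(2.7972) + (-1.3333)·(-0.1932) = 20.3044.

Step 5 — scale by n: T² = 6 · 20.3044 = 121.8263.

T² ≈ 121.8263


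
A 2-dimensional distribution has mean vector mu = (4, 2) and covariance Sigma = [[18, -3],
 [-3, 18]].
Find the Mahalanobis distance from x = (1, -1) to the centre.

Step 1 — centre the observation: (x - mu) = (-3, -3).

Step 2 — invert Sigma. det(Sigma) = 18·18 - (-3)² = 315.
  Sigma^{-1} = (1/det) · [[d, -b], [-b, a]] = [[0.0571, 0.0095],
 [0.0095, 0.0571]].

Step 3 — form the quadratic (x - mu)^T · Sigma^{-1} · (x - mu):
  Sigma^{-1} · (x - mu) = (-0.2, -0.2).
  (x - mu)^T · [Sigma^{-1} · (x - mu)] = (-3)·(-0.2) + (-3)·(-0.2) = 1.2.

Step 4 — take square root: d = √(1.2) ≈ 1.0954.

d(x, mu) = √(1.2) ≈ 1.0954


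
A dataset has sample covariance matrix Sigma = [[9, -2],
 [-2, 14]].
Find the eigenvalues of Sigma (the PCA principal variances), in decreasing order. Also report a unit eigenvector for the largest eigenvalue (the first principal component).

Step 1 — characteristic polynomial of 2×2 Sigma:
  det(Sigma - λI) = λ² - trace · λ + det = 0.
  trace = 9 + 14 = 23, det = 9·14 - (-2)² = 122.
Step 2 — discriminant:
  Δ = trace² - 4·det = 529 - 488 = 41.
Step 3 — eigenvalues:
  λ = (trace ± √Δ)/2 = (23 ± 6.4031)/2,
  λ_1 = 14.7016,  λ_2 = 8.2984.

Step 4 — unit eigenvector for λ_1: solve (Sigma - λ_1 I)v = 0. First row:
  (9 - 14.7016)·v_x + (-2)·v_y = 0, i.e. (-5.7016)·v_x + (-2)·v_y = 0,
  so v ∝ (b, λ_1 - a) = (-2, 5.7016); multiply by -1 so the first entry is positive: u = (2, -5.7016).
  ||u|| = √((2)² + (-5.7016)²) = √(36.5078) ≈ 6.0422,
  v_1 = u/||u|| ≈ (0.331, -0.9436) (||v_1|| = 1).

λ_1 = 14.7016,  λ_2 = 8.2984;  v_1 ≈ (0.331, -0.9436)


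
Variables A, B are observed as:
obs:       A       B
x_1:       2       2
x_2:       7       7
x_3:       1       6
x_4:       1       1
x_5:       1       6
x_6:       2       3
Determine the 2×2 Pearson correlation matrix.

Step 1 — column means:
  mean(A) = (2 + 7 + 1 + 1 + 1 + 2) / 6 = 14/6 = 2.3333
  mean(B) = (2 + 7 + 6 + 1 + 6 + 3) / 6 = 25/6 = 4.1667

Step 2 — sample variances and covariances s[i,j] = (1/(n-1)) · Σ_k (x_{k,i} - mean_i) · (x_{k,j} - mean_j), with n-1 = 5:
  s[A,A] = ((-0.3333)·(-0.3333) + (4.6667)·(4.6667) + (-1.3333)·(-1.3333) + (-1.3333)·(-1.3333) + (-1.3333)·(-1.3333) + (-0.3333)·(-0.3333)) / 5 = 27.3333/5 = 5.4667
  s[A,B] = ((-0.3333)·(-2.1667) + (4.6667)·(2.8333) + (-1.3333)·(1.8333) + (-1.3333)·(-3.1667) + (-1.3333)·(1.8333) + (-0.3333)·(-1.1667)) / 5 = 13.6667/5 = 2.7333
  s[B,B] = ((-2.1667)·(-2.1667) + (2.8333)·(2.8333) + (1.8333)·(1.8333) + (-3.1667)·(-3.1667) + (1.8333)·(1.8333) + (-1.1667)·(-1.1667)) / 5 = 30.8333/5 = 6.1667
  Sample standard deviations s_i = √(s[i,i]):
  s(A) = √(5.4667) = 2.3381
  s(B) = √(6.1667) = 2.4833

Step 3 — r_{ij} = s_{ij} / (s_i · s_j):
  r[A,A] = 1 (diagonal).
  r[A,B] = 2.7333 / (2.3381 · 2.4833) = 2.7333 / 5.8061 = 0.4708
  r[B,B] = 1 (diagonal).

R is symmetric with unit diagonal. Assembling:

R = [[1, 0.4708],
 [0.4708, 1]]


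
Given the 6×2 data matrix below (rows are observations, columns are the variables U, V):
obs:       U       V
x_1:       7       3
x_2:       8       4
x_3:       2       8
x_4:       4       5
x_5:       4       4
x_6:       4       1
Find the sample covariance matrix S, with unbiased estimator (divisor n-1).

Step 1 — column means:
  mean(U) = (7 + 8 + 2 + 4 + 4 + 4) / 6 = 29/6 = 4.8333
  mean(V) = (3 + 4 + 8 + 5 + 4 + 1) / 6 = 25/6 = 4.1667

Step 2 — sample covariance S[i,j] = (1/(n-1)) · Σ_k (x_{k,i} - mean_i) · (x_{k,j} - mean_j), with n-1 = 5.
  S[U,U] = ((2.1667)·(2.1667) + (3.1667)·(3.1667) + (-2.8333)·(-2.8333) + (-0.8333)·(-0.8333) + (-0.8333)·(-0.8333) + (-0.8333)·(-0.8333)) / 5 = 24.8333/5 = 4.9667
  S[U,V] = ((2.1667)·(-1.1667) + (3.1667)·(-0.1667) + (-2.8333)·(3.8333) + (-0.8333)·(0.8333) + (-0.8333)·(-0.1667) + (-0.8333)·(-3.1667)) / 5 = -11.8333/5 = -2.3667
  S[V,V] = ((-1.1667)·(-1.1667) + (-0.1667)·(-0.1667) + (3.8333)·(3.8333) + (0.8333)·(0.8333) + (-0.1667)·(-0.1667) + (-3.1667)·(-3.1667)) / 5 = 26.8333/5 = 5.3667

S is symmetric (S[j,i] = S[i,j]). Assembling:

S = [[4.9667, -2.3667],
 [-2.3667, 5.3667]]


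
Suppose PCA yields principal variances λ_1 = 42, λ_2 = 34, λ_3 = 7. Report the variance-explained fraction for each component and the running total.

Step 1 — total variance = trace(Sigma) = Σ λ_i = 42 + 34 + 7 = 83.

Step 2 — fraction explained by component i = λ_i / Σ λ:
  PC1: 42/83 = 0.506
  PC2: 34/83 = 0.4096
  PC3: 7/83 = 0.0843

Step 3 — cumulative fraction after k components = (λ_1 + ... + λ_k) / Σ λ:
  k = 1: 42/83 = 0.506
  k = 2: (42 + 34)/83 = 76/83 = 0.9157
  k = 3: (42 + 34 + 7)/83 = 83/83 = 1

Summary (fraction, with percent):

explained: PC1 0.506 (50.6%), PC2 0.4096 (40.96%), PC3 0.0843 (8.43%);  cumulative: 0.506, 0.9157, 1


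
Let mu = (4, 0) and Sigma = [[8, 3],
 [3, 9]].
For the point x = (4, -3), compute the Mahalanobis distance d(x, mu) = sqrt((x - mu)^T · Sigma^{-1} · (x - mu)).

Step 1 — centre the observation: (x - mu) = (0, -3).

Step 2 — invert Sigma. det(Sigma) = 8·9 - (3)² = 63.
  Sigma^{-1} = (1/det) · [[d, -b], [-b, a]] = [[0.1429, -0.0476],
 [-0.0476, 0.127]].

Step 3 — form the quadratic (x - mu)^T · Sigma^{-1} · (x - mu):
  Sigma^{-1} · (x - mu) = (0.1429, -0.381).
  (x - mu)^T · [Sigma^{-1} · (x - mu)] = (0)·(0.1429) + (-3)·(-0.381) = 1.1429.

Step 4 — take square root: d = √(1.1429) ≈ 1.069.

d(x, mu) = √(1.1429) ≈ 1.069
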